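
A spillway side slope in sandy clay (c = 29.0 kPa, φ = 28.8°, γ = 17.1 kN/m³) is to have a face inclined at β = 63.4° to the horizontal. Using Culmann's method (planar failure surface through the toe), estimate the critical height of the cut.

H_c = 30.05 m

Culmann's analysis gives the critical failure plane at α_cr = (β + φ)/2 = (63.4 + 28.8)/2 = 46.1°, and the critical height
H_c = (4c/γ) · sinβ cosφ / [1 − cos(β − φ)]
    = (4·29.0/17.1) · sin63.4°·cos28.8° / [1 − cos(34.6°)]
    = 6.784 · 0.8942·0.8763 / [1 − 0.8231]
    = 6.784 · 0.7836 / 0.1769
    = 30.05 m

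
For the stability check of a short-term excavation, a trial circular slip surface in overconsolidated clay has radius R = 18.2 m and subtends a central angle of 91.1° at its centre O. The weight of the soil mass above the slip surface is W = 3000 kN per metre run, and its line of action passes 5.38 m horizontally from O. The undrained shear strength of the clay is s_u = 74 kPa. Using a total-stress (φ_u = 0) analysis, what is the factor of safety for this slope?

Taking moments about the centre O, the resisting moment is provided by the undrained shear strength acting along the arc:
Arc length L_a = R·θ = 18.2·(91.1°·π/180) = 18.2·1.5900 = 28.94 m
M_R = s_u·L_a·R = 74·28.94·18.2 = 38973.6 kN·m/m
M_D = W·d = 3000·5.38 = 16140.0 kN·m/m
FS = M_R / M_D = 38973.6 / 16140.0 = 2.415

FS = 2.41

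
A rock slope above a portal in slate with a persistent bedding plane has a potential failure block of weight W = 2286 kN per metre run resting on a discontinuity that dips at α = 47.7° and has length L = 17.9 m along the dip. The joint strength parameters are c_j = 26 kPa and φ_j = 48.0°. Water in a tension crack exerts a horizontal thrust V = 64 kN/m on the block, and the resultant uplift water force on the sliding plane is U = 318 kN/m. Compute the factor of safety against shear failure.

FS = 1.02

Resolving the block weight along and normal to the plane and applying the Mohr–Coulomb strength on the joint:
N' = W cosα − U − V sinα = 2286·cos47.7° − 318 − 64·sin47.7° = 1173.2 kN/m
Driving force T = W sinα + V cosα = 2286·sin47.7° + 64·cos47.7° = 1733.9 kN/m
Resisting force R = c_j·L + N'·tanφ_j = 26·17.9 + 1173.2·tan48.0° = 465.4 + 1302.9 = 1768.3 kN/m
FS = R / T = 1768.3 / 1733.9 = 1.020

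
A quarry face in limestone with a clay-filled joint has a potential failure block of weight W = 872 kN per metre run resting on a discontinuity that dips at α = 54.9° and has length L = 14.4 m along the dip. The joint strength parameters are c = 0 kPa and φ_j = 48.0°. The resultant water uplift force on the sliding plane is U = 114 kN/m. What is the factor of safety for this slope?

Resolving the block weight along and normal to the plane and applying the Mohr–Coulomb strength on the joint:
N' = W cosα − U = 872·cos54.9° − 114 = 387.4 kN/m
Driving force T = W sinα = 872·sin54.9° = 713.4 kN/m
Resisting force R = c·L + N'·tanφ_j = 0·14.4 + 387.4·tan48.0° = 0.0 + 430.3 = 430.3 kN/m
FS = R / T = 430.3 / 713.4 = 0.603

FS = 0.60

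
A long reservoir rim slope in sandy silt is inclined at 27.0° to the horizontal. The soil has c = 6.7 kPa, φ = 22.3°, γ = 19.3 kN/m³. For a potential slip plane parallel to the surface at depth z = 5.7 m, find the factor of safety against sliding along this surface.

FS = 0.96

For an infinite slope with a slip plane parallel to the surface (no pore pressure): FS = [c + γz cos²β tanφ] / [γz sinβ cosβ].
γz = 19.3·5.7 = 110.01 kN/m²
Numerator = 6.7 + 110.01·cos²27.0°·tan22.3° = 6.7 + 110.01·0.7939·0.4101 = 42.519 kPa
Denominator = 110.01·sin27.0°·cos27.0° = 110.01·0.4540·0.8910 = 44.500 kPa
FS = 42.519 / 44.500 = 0.955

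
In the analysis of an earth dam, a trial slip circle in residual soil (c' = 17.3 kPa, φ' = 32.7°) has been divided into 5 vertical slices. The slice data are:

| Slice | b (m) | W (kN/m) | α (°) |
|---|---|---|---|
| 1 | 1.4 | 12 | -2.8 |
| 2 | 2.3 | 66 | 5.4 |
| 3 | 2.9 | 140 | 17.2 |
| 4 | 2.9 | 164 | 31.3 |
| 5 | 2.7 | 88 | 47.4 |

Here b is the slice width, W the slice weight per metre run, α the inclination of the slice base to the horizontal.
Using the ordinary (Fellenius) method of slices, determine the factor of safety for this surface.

FS = 2.58

Ordinary method of slices: FS = Σ[c'·Δl_i + (W_i cosα_i)·tanφ'] / Σ W_i sinα_i, with Δl_i = b_i / cosα_i.
Slice 1: Δl = 1.4/cos(-2.8°) = 1.402 m; N'_1 = 12·cos(-2.8°) = 12.0; c'Δl = 24.25; W sinα = -0.6
Slice 2: Δl = 2.3/cos5.4° = 2.310 m; N'_2 = 66·cos5.4° = 65.7; c'Δl = 39.97; W sinα = 6.2
Slice 3: Δl = 2.9/cos17.2° = 3.036 m; N'_3 = 140·cos17.2° = 133.7; c'Δl = 52.52; W sinα = 41.4
Slice 4: Δl = 2.9/cos31.3° = 3.394 m; N'_4 = 164·cos31.3° = 140.1; c'Δl = 58.72; W sinα = 85.2
Slice 5: Δl = 2.7/cos47.4° = 3.989 m; N'_5 = 88·cos47.4° = 59.6; c'Δl = 69.01; W sinα = 64.8
Σc'Δl = 244.5 kN/m; ΣN' = 411.1 kN/m; ΣW sinα = 197.0 kN/m
Resisting = 244.5 + 411.1·tan32.7° = 244.5 + 263.9 = 508.4 kN/m
FS = 508.4 / 197.0 = 2.581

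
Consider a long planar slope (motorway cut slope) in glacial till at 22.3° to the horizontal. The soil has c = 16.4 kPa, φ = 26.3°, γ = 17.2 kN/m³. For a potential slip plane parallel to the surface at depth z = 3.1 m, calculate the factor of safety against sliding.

For an infinite slope with a slip plane parallel to the surface (no pore pressure): FS = [c + γz cos²β tanφ] / [γz sinβ cosβ].
γz = 17.2·3.1 = 53.32 kN/m²
Numerator = 16.4 + 53.32·cos²22.3°·tan26.3° = 16.4 + 53.32·0.8560·0.4942 = 38.958 kPa
Denominator = 53.32·sin22.3°·cos22.3° = 53.32·0.3795·0.9252 = 18.719 kPa
FS = 38.958 / 18.719 = 2.081

FS = 2.08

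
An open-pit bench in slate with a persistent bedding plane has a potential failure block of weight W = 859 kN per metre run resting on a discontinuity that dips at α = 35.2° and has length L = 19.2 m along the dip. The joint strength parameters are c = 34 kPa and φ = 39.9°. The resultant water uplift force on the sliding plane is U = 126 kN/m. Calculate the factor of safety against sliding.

Resolving the block weight along and normal to the plane and applying the Mohr–Coulomb strength on the joint:
N' = W cosα − U = 859·cos35.2° − 126 = 575.9 kN/m
Driving force T = W sinα = 859·sin35.2° = 495.2 kN/m
Resisting force R = c·L + N'·tanφ = 34·19.2 + 575.9·tan39.9° = 652.8 + 481.6 = 1134.4 kN/m
FS = R / T = 1134.4 / 495.2 = 2.291

FS = 2.29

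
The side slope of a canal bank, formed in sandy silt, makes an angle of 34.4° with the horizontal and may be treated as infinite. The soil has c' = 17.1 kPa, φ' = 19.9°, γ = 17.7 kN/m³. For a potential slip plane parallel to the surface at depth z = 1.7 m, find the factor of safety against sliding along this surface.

For an infinite slope with a slip plane parallel to the surface (no pore pressure): FS = [c' + γz cos²β tanφ'] / [γz sinβ cosβ].
γz = 17.7·1.7 = 30.09 kN/m²
Numerator = 17.1 + 30.09·cos²34.4°·tan19.9° = 17.1 + 30.09·0.6808·0.3620 = 24.516 kPa
Denominator = 30.09·sin34.4°·cos34.4° = 30.09·0.5650·0.8251 = 14.027 kPa
FS = 24.516 / 14.027 = 1.748

FS = 1.75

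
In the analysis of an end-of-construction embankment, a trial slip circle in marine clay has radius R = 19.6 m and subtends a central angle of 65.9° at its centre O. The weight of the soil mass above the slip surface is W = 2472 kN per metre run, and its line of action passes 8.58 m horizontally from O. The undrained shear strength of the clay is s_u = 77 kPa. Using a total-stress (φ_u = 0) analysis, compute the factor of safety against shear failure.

FS = 1.60

Taking moments about the centre O, the resisting moment is provided by the undrained shear strength acting along the arc:
Arc length L_a = R·θ = 19.6·(65.9°·π/180) = 19.6·1.1502 = 22.54 m
M_R = s_u·L_a·R = 77·22.54·19.6 = 34022.5 kN·m/m
M_D = W·d = 2472·8.58 = 21209.8 kN·m/m
FS = M_R / M_D = 34022.5 / 21209.8 = 1.604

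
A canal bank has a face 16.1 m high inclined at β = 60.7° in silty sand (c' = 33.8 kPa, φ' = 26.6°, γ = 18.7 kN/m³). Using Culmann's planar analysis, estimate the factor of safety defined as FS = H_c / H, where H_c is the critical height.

FS = 2.04

H_c = (4c'/γ) · sinβ cosφ' / [1 − cos(β − φ')]
    = (4·33.8/18.7) · sin60.7°·cos26.6° / [1 − cos34.1°]
    = 7.230 · 0.7798 / 0.1719 = 32.79 m
FS = H_c / H = 32.79 / 16.1 = 2.037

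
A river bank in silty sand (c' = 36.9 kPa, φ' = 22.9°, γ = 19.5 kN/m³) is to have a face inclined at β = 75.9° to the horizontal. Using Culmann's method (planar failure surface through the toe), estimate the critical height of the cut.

H_c = 16.98 m

Culmann's analysis gives the critical failure plane at α_cr = (β + φ')/2 = (75.9 + 22.9)/2 = 49.4°, and the critical height
H_c = (4c'/γ) · sinβ cosφ' / [1 − cos(β − φ')]
    = (4·36.9/19.5) · sin75.9°·cos22.9° / [1 − cos(53.0°)]
    = 7.569 · 0.9699·0.9212 / [1 − 0.6018]
    = 7.569 · 0.8934 / 0.3982
    = 16.98 m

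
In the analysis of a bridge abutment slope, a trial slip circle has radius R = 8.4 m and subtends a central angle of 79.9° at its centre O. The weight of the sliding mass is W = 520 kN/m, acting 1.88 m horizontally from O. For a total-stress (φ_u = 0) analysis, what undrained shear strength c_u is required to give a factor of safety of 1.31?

FS = c_u·L_a·R / (W·d), so c_u = FS·W·d / (L_a·R).
Arc length L_a = R·θ = 8.4·(79.9°·π/180) = 8.4·1.3945 = 11.71 m
c_u = 1.31·520·1.88 / (11.71·8.4) = 1280.7 / 98.40 = 13.02 kPa

c_u = 13.0 kPa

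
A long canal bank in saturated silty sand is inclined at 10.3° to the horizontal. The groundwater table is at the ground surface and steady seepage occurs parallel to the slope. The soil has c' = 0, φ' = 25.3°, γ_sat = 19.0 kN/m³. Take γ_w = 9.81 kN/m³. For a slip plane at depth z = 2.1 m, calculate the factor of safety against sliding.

With seepage parallel to the slope and the water table at the surface, the effective normal stress on the slip plane uses the buoyant unit weight γ' = γ_sat − γ_w while the driving shear stress uses γ_sat:
FS = [c' + γ' z cos²β tanφ'] / [γ_sat z sinβ cosβ]
(For c' = 0 this reduces to FS = (γ'/γ_sat)·tanφ'/tanβ.)
γ' = 19.0 − 9.81 = 9.19 kN/m³
Numerator = 0.0 + 9.19·2.1·cos²10.3°·tan25.3° = 0.0 + 9.19·2.1·0.9680·0.4727 = 8.831 kPa
Denominator = 19.0·2.1·sin10.3°·cos10.3° = 19.0·2.1·0.1788·0.9839 = 7.019 kPa
FS = 8.831 / 7.019 = 1.258

FS = 1.26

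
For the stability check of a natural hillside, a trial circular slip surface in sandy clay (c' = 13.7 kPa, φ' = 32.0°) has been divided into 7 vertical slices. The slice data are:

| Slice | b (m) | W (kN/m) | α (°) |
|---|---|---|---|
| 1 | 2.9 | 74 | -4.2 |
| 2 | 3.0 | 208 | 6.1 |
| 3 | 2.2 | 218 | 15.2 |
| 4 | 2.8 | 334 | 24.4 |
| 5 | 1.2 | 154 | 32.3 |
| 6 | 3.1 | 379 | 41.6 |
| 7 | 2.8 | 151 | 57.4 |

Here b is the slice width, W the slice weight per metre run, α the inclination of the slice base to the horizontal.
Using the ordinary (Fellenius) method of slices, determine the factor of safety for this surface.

FS = 1.65

Ordinary method of slices: FS = Σ[c'·Δl_i + (W_i cosα_i)·tanφ'] / Σ W_i sinα_i, with Δl_i = b_i / cosα_i.
Slice 1: Δl = 2.9/cos(-4.2°) = 2.908 m; N'_1 = 74·cos(-4.2°) = 73.8; c'Δl = 39.84; W sinα = -5.4
Slice 2: Δl = 3.0/cos6.1° = 3.017 m; N'_2 = 208·cos6.1° = 206.8; c'Δl = 41.33; W sinα = 22.1
Slice 3: Δl = 2.2/cos15.2° = 2.280 m; N'_3 = 218·cos15.2° = 210.4; c'Δl = 31.23; W sinα = 57.2
Slice 4: Δl = 2.8/cos24.4° = 3.075 m; N'_4 = 334·cos24.4° = 304.2; c'Δl = 42.12; W sinα = 138.0
Slice 5: Δl = 1.2/cos32.3° = 1.420 m; N'_5 = 154·cos32.3° = 130.2; c'Δl = 19.45; W sinα = 82.3
Slice 6: Δl = 3.1/cos41.6° = 4.146 m; N'_6 = 379·cos41.6° = 283.4; c'Δl = 56.79; W sinα = 251.6
Slice 7: Δl = 2.8/cos57.4° = 5.197 m; N'_7 = 151·cos57.4° = 81.4; c'Δl = 71.20; W sinα = 127.2
Σc'Δl = 302.0 kN/m; ΣN' = 1290.1 kN/m; ΣW sinα = 672.9 kN/m
Resisting = 302.0 + 1290.1·tan32.0° = 302.0 + 806.1 = 1108.1 kN/m
FS = 1108.1 / 672.9 = 1.647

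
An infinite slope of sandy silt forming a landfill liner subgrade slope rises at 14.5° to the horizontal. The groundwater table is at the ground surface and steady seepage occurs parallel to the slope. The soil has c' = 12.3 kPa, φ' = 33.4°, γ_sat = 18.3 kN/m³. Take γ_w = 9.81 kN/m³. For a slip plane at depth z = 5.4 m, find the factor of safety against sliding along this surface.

With seepage parallel to the slope and the water table at the surface, the effective normal stress on the slip plane uses the buoyant unit weight γ' = γ_sat − γ_w while the driving shear stress uses γ_sat:
FS = [c' + γ' z cos²β tanφ'] / [γ_sat z sinβ cosβ]
γ' = 18.3 − 9.81 = 8.49 kN/m³
Numerator = 12.3 + 8.49·5.4·cos²14.5°·tan33.4° = 12.3 + 8.49·5.4·0.9373·0.6594 = 40.635 kPa
Denominator = 18.3·5.4·sin14.5°·cos14.5° = 18.3·5.4·0.2504·0.9681 = 23.954 kPa
FS = 40.635 / 23.954 = 1.696

FS = 1.70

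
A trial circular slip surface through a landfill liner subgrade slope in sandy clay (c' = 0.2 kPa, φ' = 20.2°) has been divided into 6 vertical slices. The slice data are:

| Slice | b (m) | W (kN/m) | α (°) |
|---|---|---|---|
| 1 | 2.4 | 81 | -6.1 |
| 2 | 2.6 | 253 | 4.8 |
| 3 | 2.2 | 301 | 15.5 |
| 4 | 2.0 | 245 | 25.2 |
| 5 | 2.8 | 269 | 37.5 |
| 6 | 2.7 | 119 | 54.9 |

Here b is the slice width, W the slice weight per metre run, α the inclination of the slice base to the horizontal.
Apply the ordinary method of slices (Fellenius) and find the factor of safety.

Ordinary method of slices: FS = Σ[c'·Δl_i + (W_i cosα_i)·tanφ'] / Σ W_i sinα_i, with Δl_i = b_i / cosα_i.
Slice 1: Δl = 2.4/cos(-6.1°) = 2.414 m; N'_1 = 81·cos(-6.1°) = 80.5; c'Δl = 0.48; W sinα = -8.6
Slice 2: Δl = 2.6/cos4.8° = 2.609 m; N'_2 = 253·cos4.8° = 252.1; c'Δl = 0.52; W sinα = 21.2
Slice 3: Δl = 2.2/cos15.5° = 2.283 m; N'_3 = 301·cos15.5° = 290.1; c'Δl = 0.46; W sinα = 80.4
Slice 4: Δl = 2.0/cos25.2° = 2.210 m; N'_4 = 245·cos25.2° = 221.7; c'Δl = 0.44; W sinα = 104.3
Slice 5: Δl = 2.8/cos37.5° = 3.529 m; N'_5 = 269·cos37.5° = 213.4; c'Δl = 0.71; W sinα = 163.8
Slice 6: Δl = 2.7/cos54.9° = 4.696 m; N'_6 = 119·cos54.9° = 68.4; c'Δl = 0.94; W sinα = 97.4
Σc'Δl = 3.5 kN/m; ΣN' = 1126.2 kN/m; ΣW sinα = 458.4 kN/m
Resisting = 3.5 + 1126.2·tan20.2° = 3.5 + 414.4 = 417.9 kN/m
FS = 417.9 / 458.4 = 0.912

FS = 0.91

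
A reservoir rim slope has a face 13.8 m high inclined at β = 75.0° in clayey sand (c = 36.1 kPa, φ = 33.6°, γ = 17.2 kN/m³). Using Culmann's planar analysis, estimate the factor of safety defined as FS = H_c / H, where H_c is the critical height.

H_c = (4c/γ) · sinβ cosφ / [1 − cos(β − φ)]
    = (4·36.1/17.2) · sin75.0°·cos33.6° / [1 − cos41.4°]
    = 8.395 · 0.8045 / 0.2499 = 27.03 m
FS = H_c / H = 27.03 / 13.8 = 1.959

FS = 1.96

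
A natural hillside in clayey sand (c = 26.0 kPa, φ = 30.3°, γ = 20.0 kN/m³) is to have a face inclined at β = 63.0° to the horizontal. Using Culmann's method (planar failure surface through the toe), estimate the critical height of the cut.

H_c = 25.24 m

Culmann's analysis gives the critical failure plane at α_cr = (β + φ)/2 = (63.0 + 30.3)/2 = 46.6°, and the critical height
H_c = (4c/γ) · sinβ cosφ / [1 − cos(β − φ)]
    = (4·26.0/20.0) · sin63.0°·cos30.3° / [1 − cos(32.7°)]
    = 5.200 · 0.8910·0.8634 / [1 − 0.8415]
    = 5.200 · 0.7693 / 0.1585
    = 25.24 m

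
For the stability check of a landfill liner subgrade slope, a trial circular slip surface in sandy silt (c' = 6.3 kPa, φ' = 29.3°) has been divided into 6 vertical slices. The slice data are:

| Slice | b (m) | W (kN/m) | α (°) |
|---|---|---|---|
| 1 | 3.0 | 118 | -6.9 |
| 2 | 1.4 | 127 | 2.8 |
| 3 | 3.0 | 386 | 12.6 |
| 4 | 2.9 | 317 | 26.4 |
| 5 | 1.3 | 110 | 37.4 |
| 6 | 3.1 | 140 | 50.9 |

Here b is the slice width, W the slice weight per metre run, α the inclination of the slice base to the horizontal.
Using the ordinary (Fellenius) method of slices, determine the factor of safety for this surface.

Ordinary method of slices: FS = Σ[c'·Δl_i + (W_i cosα_i)·tanφ'] / Σ W_i sinα_i, with Δl_i = b_i / cosα_i.
Slice 1: Δl = 3.0/cos(-6.9°) = 3.022 m; N'_1 = 118·cos(-6.9°) = 117.1; c'Δl = 19.04; W sinα = -14.2
Slice 2: Δl = 1.4/cos2.8° = 1.402 m; N'_2 = 127·cos2.8° = 126.8; c'Δl = 8.83; W sinα = 6.2
Slice 3: Δl = 3.0/cos12.6° = 3.074 m; N'_3 = 386·cos12.6° = 376.7; c'Δl = 19.37; W sinα = 84.2
Slice 4: Δl = 2.9/cos26.4° = 3.238 m; N'_4 = 317·cos26.4° = 283.9; c'Δl = 20.40; W sinα = 140.9
Slice 5: Δl = 1.3/cos37.4° = 1.636 m; N'_5 = 110·cos37.4° = 87.4; c'Δl = 10.31; W sinα = 66.8
Slice 6: Δl = 3.1/cos50.9° = 4.915 m; N'_6 = 140·cos50.9° = 88.3; c'Δl = 30.97; W sinα = 108.6
Σc'Δl = 108.9 kN/m; ΣN' = 1080.3 kN/m; ΣW sinα = 392.6 kN/m
Resisting = 108.9 + 1080.3·tan29.3° = 108.9 + 606.2 = 715.2 kN/m
FS = 715.2 / 392.6 = 1.821

FS = 1.82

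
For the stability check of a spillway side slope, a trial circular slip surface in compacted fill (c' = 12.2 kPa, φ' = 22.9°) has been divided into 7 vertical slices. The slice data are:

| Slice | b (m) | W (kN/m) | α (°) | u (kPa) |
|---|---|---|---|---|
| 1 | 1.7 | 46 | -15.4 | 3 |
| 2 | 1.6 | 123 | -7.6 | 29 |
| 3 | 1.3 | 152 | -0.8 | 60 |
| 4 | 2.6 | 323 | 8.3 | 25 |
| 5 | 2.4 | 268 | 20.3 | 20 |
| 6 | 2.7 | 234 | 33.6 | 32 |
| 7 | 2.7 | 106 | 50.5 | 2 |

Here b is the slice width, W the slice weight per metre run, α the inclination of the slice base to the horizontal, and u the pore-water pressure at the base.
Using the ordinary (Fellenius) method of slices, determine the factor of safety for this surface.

Ordinary method of slices: FS = Σ[c'·Δl_i + (W_i cosα_i − u_i·Δl_i)·tanφ'] / Σ W_i sinα_i, with Δl_i = b_i / cosα_i.
Slice 1: Δl = 1.7/cos(-15.4°) = 1.763 m; N'_1 = 46·cos(-15.4°) − 3·1.763 = 39.1; c'Δl = 21.51; W sinα = -12.2
Slice 2: Δl = 1.6/cos(-7.6°) = 1.614 m; N'_2 = 123·cos(-7.6°) − 29·1.614 = 75.1; c'Δl = 19.69; W sinα = -16.3
Slice 3: Δl = 1.3/cos(-0.8°) = 1.300 m; N'_3 = 152·cos(-0.8°) − 60·1.300 = 74.0; c'Δl = 15.86; W sinα = -2.1
Slice 4: Δl = 2.6/cos8.3° = 2.628 m; N'_4 = 323·cos8.3° − 25·2.628 = 253.9; c'Δl = 32.06; W sinα = 46.6
Slice 5: Δl = 2.4/cos20.3° = 2.559 m; N'_5 = 268·cos20.3° − 20·2.559 = 200.2; c'Δl = 31.22; W sinα = 93.0
Slice 6: Δl = 2.7/cos33.6° = 3.242 m; N'_6 = 234·cos33.6° − 32·3.242 = 91.2; c'Δl = 39.55; W sinα = 129.5
Slice 7: Δl = 2.7/cos50.5° = 4.245 m; N'_7 = 106·cos50.5° − 2·4.245 = 58.9; c'Δl = 51.79; W sinα = 81.8
Σc'Δl = 211.7 kN/m; ΣN' = 792.4 kN/m; ΣW sinα = 320.3 kN/m
Resisting = 211.7 + 792.4·tan22.9° = 211.7 + 334.7 = 546.4 kN/m
FS = 546.4 / 320.3 = 1.706

FS = 1.71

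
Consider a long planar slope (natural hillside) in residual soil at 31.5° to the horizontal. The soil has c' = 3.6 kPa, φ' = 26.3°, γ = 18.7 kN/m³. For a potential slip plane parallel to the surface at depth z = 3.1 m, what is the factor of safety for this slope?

For an infinite slope with a slip plane parallel to the surface (no pore pressure): FS = [c' + γz cos²β tanφ'] / [γz sinβ cosβ].
γz = 18.7·3.1 = 57.97 kN/m²
Numerator = 3.6 + 57.97·cos²31.5°·tan26.3° = 3.6 + 57.97·0.7270·0.4942 = 24.429 kPa
Denominator = 57.97·sin31.5°·cos31.5° = 57.97·0.5225·0.8526 = 25.826 kPa
FS = 24.429 / 25.826 = 0.946

FS = 0.95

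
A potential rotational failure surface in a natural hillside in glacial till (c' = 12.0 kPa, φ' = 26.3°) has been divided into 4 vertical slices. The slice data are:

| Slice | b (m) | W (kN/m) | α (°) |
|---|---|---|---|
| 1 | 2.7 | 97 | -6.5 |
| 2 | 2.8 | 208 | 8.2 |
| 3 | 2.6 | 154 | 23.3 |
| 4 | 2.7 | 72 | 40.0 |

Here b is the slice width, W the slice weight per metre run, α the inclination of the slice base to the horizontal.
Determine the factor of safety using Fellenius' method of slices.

FS = 3.09

Ordinary method of slices: FS = Σ[c'·Δl_i + (W_i cosα_i)·tanφ'] / Σ W_i sinα_i, with Δl_i = b_i / cosα_i.
Slice 1: Δl = 2.7/cos(-6.5°) = 2.717 m; N'_1 = 97·cos(-6.5°) = 96.4; c'Δl = 32.61; W sinα = -11.0
Slice 2: Δl = 2.8/cos8.2° = 2.829 m; N'_2 = 208·cos8.2° = 205.9; c'Δl = 33.95; W sinα = 29.7
Slice 3: Δl = 2.6/cos23.3° = 2.831 m; N'_3 = 154·cos23.3° = 141.4; c'Δl = 33.97; W sinα = 60.9
Slice 4: Δl = 2.7/cos40.0° = 3.525 m; N'_4 = 72·cos40.0° = 55.2; c'Δl = 42.30; W sinα = 46.3
Σc'Δl = 142.8 kN/m; ΣN' = 498.8 kN/m; ΣW sinα = 125.9 kN/m
Resisting = 142.8 + 498.8·tan26.3° = 142.8 + 246.5 = 389.4 kN/m
FS = 389.4 / 125.9 = 3.093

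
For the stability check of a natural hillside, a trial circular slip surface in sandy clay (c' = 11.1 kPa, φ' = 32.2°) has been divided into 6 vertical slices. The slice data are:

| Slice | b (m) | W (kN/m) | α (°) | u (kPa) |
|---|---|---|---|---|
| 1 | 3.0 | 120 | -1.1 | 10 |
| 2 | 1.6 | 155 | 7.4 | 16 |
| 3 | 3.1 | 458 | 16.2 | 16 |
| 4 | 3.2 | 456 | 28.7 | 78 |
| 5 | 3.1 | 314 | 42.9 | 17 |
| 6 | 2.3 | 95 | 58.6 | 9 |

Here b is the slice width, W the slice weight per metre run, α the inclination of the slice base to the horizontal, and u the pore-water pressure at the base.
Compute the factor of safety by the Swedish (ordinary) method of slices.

FS = 1.19

Ordinary method of slices: FS = Σ[c'·Δl_i + (W_i cosα_i − u_i·Δl_i)·tanφ'] / Σ W_i sinα_i, with Δl_i = b_i / cosα_i.
Slice 1: Δl = 3.0/cos(-1.1°) = 3.001 m; N'_1 = 120·cos(-1.1°) − 10·3.001 = 90.0; c'Δl = 33.31; W sinα = -2.3
Slice 2: Δl = 1.6/cos7.4° = 1.613 m; N'_2 = 155·cos7.4° − 16·1.613 = 127.9; c'Δl = 17.91; W sinα = 20.0
Slice 3: Δl = 3.1/cos16.2° = 3.228 m; N'_3 = 458·cos16.2° − 16·3.228 = 388.2; c'Δl = 35.83; W sinα = 127.8
Slice 4: Δl = 3.2/cos28.7° = 3.648 m; N'_4 = 456·cos28.7° − 78·3.648 = 115.4; c'Δl = 40.49; W sinα = 219.0
Slice 5: Δl = 3.1/cos42.9° = 4.232 m; N'_5 = 314·cos42.9° − 17·4.232 = 158.1; c'Δl = 46.97; W sinα = 213.7
Slice 6: Δl = 2.3/cos58.6° = 4.415 m; N'_6 = 95·cos58.6° − 9·4.415 = 9.8; c'Δl = 49.00; W sinα = 81.1
Σc'Δl = 223.5 kN/m; ΣN' = 889.3 kN/m; ΣW sinα = 659.3 kN/m
Resisting = 223.5 + 889.3·tan32.2° = 223.5 + 560.0 = 783.5 kN/m
FS = 783.5 / 659.3 = 1.189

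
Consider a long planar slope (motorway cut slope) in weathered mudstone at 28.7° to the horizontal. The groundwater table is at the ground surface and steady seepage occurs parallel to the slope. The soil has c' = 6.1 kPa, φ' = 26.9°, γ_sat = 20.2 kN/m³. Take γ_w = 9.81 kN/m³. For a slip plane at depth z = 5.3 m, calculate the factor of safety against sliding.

With seepage parallel to the slope and the water table at the surface, the effective normal stress on the slip plane uses the buoyant unit weight γ' = γ_sat − γ_w while the driving shear stress uses γ_sat:
FS = [c' + γ' z cos²β tanφ'] / [γ_sat z sinβ cosβ]
γ' = 20.2 − 9.81 = 10.39 kN/m³
Numerator = 6.1 + 10.39·5.3·cos²28.7°·tan26.9° = 6.1 + 10.39·5.3·0.7694·0.5073 = 27.594 kPa
Denominator = 20.2·5.3·sin28.7°·cos28.7° = 20.2·5.3·0.4802·0.8771 = 45.096 kPa
FS = 27.594 / 45.096 = 0.612

FS = 0.61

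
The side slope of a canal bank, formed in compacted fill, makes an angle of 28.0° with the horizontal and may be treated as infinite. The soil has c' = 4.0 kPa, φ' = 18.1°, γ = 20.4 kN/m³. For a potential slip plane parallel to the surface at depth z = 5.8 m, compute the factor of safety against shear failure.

FS = 0.70

For an infinite slope with a slip plane parallel to the surface (no pore pressure): FS = [c' + γz cos²β tanφ'] / [γz sinβ cosβ].
γz = 20.4·5.8 = 118.32 kN/m²
Numerator = 4.0 + 118.32·cos²28.0°·tan18.1° = 4.0 + 118.32·0.7796·0.3269 = 34.149 kPa
Denominator = 118.32·sin28.0°·cos28.0° = 118.32·0.4695·0.8829 = 49.046 kPa
FS = 34.149 / 49.046 = 0.696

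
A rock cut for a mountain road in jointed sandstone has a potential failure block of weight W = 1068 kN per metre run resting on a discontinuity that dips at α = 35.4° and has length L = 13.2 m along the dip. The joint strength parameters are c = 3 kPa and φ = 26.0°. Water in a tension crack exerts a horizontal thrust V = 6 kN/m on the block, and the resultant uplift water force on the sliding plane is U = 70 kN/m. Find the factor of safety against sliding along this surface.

Resolving the block weight along and normal to the plane and applying the Mohr–Coulomb strength on the joint:
N' = W cosα − U − V sinα = 1068·cos35.4° − 70 − 6·sin35.4° = 797.1 kN/m
Driving force T = W sinα + V cosα = 1068·sin35.4° + 6·cos35.4° = 623.6 kN/m
Resisting force R = c·L + N'·tanφ = 3·13.2 + 797.1·tan26.0° = 39.6 + 388.8 = 428.4 kN/m
FS = R / T = 428.4 / 623.6 = 0.687

FS = 0.69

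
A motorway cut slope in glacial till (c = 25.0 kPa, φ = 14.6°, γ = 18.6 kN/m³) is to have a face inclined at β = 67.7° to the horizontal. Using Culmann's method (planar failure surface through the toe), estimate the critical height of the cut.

Culmann's analysis gives the critical failure plane at α_cr = (β + φ)/2 = (67.7 + 14.6)/2 = 41.1°, and the critical height
H_c = (4c/γ) · sinβ cosφ / [1 − cos(β − φ)]
    = (4·25.0/18.6) · sin67.7°·cos14.6° / [1 − cos(53.1°)]
    = 5.376 · 0.9252·0.9677 / [1 − 0.6004]
    = 5.376 · 0.8953 / 0.3996
    = 12.05 m

H_c = 12.05 m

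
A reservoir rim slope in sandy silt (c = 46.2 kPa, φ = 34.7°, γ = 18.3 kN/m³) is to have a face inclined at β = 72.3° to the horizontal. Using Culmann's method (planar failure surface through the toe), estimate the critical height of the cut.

H_c = 38.08 m

Culmann's analysis gives the critical failure plane at α_cr = (β + φ)/2 = (72.3 + 34.7)/2 = 53.5°, and the critical height
H_c = (4c/γ) · sinβ cosφ / [1 − cos(β − φ)]
    = (4·46.2/18.3) · sin72.3°·cos34.7° / [1 − cos(37.6°)]
    = 10.098 · 0.9527·0.8221 / [1 − 0.7923]
    = 10.098 · 0.7832 / 0.2077
    = 38.08 m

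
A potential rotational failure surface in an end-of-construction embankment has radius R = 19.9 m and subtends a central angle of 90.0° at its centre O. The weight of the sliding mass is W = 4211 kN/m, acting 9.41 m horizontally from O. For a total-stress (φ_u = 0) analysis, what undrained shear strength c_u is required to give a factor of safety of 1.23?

FS = c_u·L_a·R / (W·d), so c_u = FS·W·d / (L_a·R).
Arc length L_a = R·θ = 19.9·(90.0°·π/180) = 19.9·1.5708 = 31.26 m
c_u = 1.23·4211·9.41 / (31.26·19.9) = 48739.4 / 622.05 = 78.35 kPa

c_u = 78.4 kPa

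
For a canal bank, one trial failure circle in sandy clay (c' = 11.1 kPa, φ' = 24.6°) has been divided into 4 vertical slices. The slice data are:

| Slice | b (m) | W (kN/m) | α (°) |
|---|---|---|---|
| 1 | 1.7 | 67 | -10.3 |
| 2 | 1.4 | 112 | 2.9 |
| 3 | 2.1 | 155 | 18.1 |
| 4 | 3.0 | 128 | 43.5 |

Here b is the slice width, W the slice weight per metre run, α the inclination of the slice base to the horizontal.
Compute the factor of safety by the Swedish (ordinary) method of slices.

FS = 2.28

Ordinary method of slices: FS = Σ[c'·Δl_i + (W_i cosα_i)·tanφ'] / Σ W_i sinα_i, with Δl_i = b_i / cosα_i.
Slice 1: Δl = 1.7/cos(-10.3°) = 1.728 m; N'_1 = 67·cos(-10.3°) = 65.9; c'Δl = 19.18; W sinα = -12.0
Slice 2: Δl = 1.4/cos2.9° = 1.402 m; N'_2 = 112·cos2.9° = 111.9; c'Δl = 15.56; W sinα = 5.7
Slice 3: Δl = 2.1/cos18.1° = 2.209 m; N'_3 = 155·cos18.1° = 147.3; c'Δl = 24.52; W sinα = 48.2
Slice 4: Δl = 3.0/cos43.5° = 4.136 m; N'_4 = 128·cos43.5° = 92.8; c'Δl = 45.91; W sinα = 88.1
Σc'Δl = 105.2 kN/m; ΣN' = 418.0 kN/m; ΣW sinα = 130.0 kN/m
Resisting = 105.2 + 418.0·tan24.6° = 105.2 + 191.4 = 296.5 kN/m
FS = 296.5 / 130.0 = 2.282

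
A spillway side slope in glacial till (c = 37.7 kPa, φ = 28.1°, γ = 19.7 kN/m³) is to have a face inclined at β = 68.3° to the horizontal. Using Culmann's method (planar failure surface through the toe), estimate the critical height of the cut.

H_c = 26.56 m

Culmann's analysis gives the critical failure plane at α_cr = (β + φ)/2 = (68.3 + 28.1)/2 = 48.2°, and the critical height
H_c = (4c/γ) · sinβ cosφ / [1 − cos(β − φ)]
    = (4·37.7/19.7) · sin68.3°·cos28.1° / [1 − cos(40.2°)]
    = 7.655 · 0.9291·0.8821 / [1 − 0.7638]
    = 7.655 · 0.8196 / 0.2362
    = 26.56 m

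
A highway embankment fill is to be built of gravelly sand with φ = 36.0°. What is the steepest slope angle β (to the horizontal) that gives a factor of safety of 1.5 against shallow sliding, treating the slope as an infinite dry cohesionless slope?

β = 25.8°

For an infinite dry cohesionless slope FS = tanφ/tanβ, so tanβ = tanφ / FS.
tanβ = tan36.0° / 1.5 = 0.7265 / 1.5 = 0.4844
β = arctan(0.4844) = 25.84°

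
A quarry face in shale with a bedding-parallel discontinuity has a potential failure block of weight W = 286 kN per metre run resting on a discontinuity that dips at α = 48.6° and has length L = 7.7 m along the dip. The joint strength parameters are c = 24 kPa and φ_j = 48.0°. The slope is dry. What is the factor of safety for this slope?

Resolving the block weight along and normal to the plane and applying the Mohr–Coulomb strength on the joint:
N' = W cosα = 286·cos48.6° = 189.1 kN/m
Driving force T = W sinα = 286·sin48.6° = 214.5 kN/m
Resisting force R = c·L + N'·tanφ_j = 24·7.7 + 189.1·tan48.0° = 184.8 + 210.1 = 394.9 kN/m
FS = R / T = 394.9 / 214.5 = 1.841

FS = 1.84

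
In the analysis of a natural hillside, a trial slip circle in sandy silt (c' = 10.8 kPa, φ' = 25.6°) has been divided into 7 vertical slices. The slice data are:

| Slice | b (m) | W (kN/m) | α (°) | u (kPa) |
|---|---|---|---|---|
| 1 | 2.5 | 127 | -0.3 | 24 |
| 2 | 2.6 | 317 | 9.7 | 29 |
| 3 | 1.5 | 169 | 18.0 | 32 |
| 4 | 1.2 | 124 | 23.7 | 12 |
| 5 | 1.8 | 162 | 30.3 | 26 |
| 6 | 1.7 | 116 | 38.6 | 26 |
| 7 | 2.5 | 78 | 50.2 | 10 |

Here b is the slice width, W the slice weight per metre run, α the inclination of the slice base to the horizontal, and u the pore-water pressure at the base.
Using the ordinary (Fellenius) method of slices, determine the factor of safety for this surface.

FS = 1.31

Ordinary method of slices: FS = Σ[c'·Δl_i + (W_i cosα_i − u_i·Δl_i)·tanφ'] / Σ W_i sinα_i, with Δl_i = b_i / cosα_i.
Slice 1: Δl = 2.5/cos(-0.3°) = 2.500 m; N'_1 = 127·cos(-0.3°) − 24·2.500 = 67.0; c'Δl = 27.00; W sinα = -0.7
Slice 2: Δl = 2.6/cos9.7° = 2.638 m; N'_2 = 317·cos9.7° − 29·2.638 = 236.0; c'Δl = 28.49; W sinα = 53.4
Slice 3: Δl = 1.5/cos18.0° = 1.577 m; N'_3 = 169·cos18.0° − 32·1.577 = 110.3; c'Δl = 17.03; W sinα = 52.2
Slice 4: Δl = 1.2/cos23.7° = 1.311 m; N'_4 = 124·cos23.7° − 12·1.311 = 97.8; c'Δl = 14.15; W sinα = 49.8
Slice 5: Δl = 1.8/cos30.3° = 2.085 m; N'_5 = 162·cos30.3° − 26·2.085 = 85.7; c'Δl = 22.52; W sinα = 81.7
Slice 6: Δl = 1.7/cos38.6° = 2.175 m; N'_6 = 116·cos38.6° − 26·2.175 = 34.1; c'Δl = 23.49; W sinα = 72.4
Slice 7: Δl = 2.5/cos50.2° = 3.906 m; N'_7 = 78·cos50.2° − 10·3.906 = 10.9; c'Δl = 42.18; W sinα = 59.9
Σc'Δl = 174.9 kN/m; ΣN' = 641.7 kN/m; ΣW sinα = 368.8 kN/m
Resisting = 174.9 + 641.7·tan25.6° = 174.9 + 307.4 = 482.3 kN/m
FS = 482.3 / 368.8 = 1.308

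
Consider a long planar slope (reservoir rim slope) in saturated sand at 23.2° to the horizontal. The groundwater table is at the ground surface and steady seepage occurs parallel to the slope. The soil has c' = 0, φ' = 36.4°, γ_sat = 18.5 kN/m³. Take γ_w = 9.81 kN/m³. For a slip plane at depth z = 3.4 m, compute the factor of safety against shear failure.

With seepage parallel to the slope and the water table at the surface, the effective normal stress on the slip plane uses the buoyant unit weight γ' = γ_sat − γ_w while the driving shear stress uses γ_sat:
FS = [c' + γ' z cos²β tanφ'] / [γ_sat z sinβ cosβ]
(For c' = 0 this reduces to FS = (γ'/γ_sat)·tanφ'/tanβ.)
γ' = 18.5 − 9.81 = 8.69 kN/m³
Numerator = 0.0 + 8.69·3.4·cos²23.2°·tan36.4° = 0.0 + 8.69·3.4·0.8448·0.7373 = 18.403 kPa
Denominator = 18.5·3.4·sin23.2°·cos23.2° = 18.5·3.4·0.3939·0.9191 = 22.775 kPa
FS = 18.403 / 22.775 = 0.808

FS = 0.81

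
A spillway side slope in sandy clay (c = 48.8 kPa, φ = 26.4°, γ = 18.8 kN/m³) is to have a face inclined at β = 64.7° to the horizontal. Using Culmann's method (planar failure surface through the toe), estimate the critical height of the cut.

Culmann's analysis gives the critical failure plane at α_cr = (β + φ)/2 = (64.7 + 26.4)/2 = 45.5°, and the critical height
H_c = (4c/γ) · sinβ cosφ / [1 − cos(β − φ)]
    = (4·48.8/18.8) · sin64.7°·cos26.4° / [1 − cos(38.3°)]
    = 10.383 · 0.9041·0.8957 / [1 − 0.7848]
    = 10.383 · 0.8098 / 0.2152
    = 39.07 m

H_c = 39.07 m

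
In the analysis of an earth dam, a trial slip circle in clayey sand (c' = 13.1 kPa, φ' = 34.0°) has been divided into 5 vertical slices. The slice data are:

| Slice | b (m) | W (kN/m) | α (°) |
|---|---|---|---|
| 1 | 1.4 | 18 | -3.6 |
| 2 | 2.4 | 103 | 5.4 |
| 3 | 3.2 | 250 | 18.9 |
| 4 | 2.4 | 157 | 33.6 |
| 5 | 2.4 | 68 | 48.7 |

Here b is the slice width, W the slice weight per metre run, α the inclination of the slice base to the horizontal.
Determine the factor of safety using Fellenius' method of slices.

Ordinary method of slices: FS = Σ[c'·Δl_i + (W_i cosα_i)·tanφ'] / Σ W_i sinα_i, with Δl_i = b_i / cosα_i.
Slice 1: Δl = 1.4/cos(-3.6°) = 1.403 m; N'_1 = 18·cos(-3.6°) = 18.0; c'Δl = 18.38; W sinα = -1.1
Slice 2: Δl = 2.4/cos5.4° = 2.411 m; N'_2 = 103·cos5.4° = 102.5; c'Δl = 31.58; W sinα = 9.7
Slice 3: Δl = 3.2/cos18.9° = 3.382 m; N'_3 = 250·cos18.9° = 236.5; c'Δl = 44.31; W sinα = 81.0
Slice 4: Δl = 2.4/cos33.6° = 2.881 m; N'_4 = 157·cos33.6° = 130.8; c'Δl = 37.75; W sinα = 86.9
Slice 5: Δl = 2.4/cos48.7° = 3.636 m; N'_5 = 68·cos48.7° = 44.9; c'Δl = 47.64; W sinα = 51.1
Σc'Δl = 179.6 kN/m; ΣN' = 532.7 kN/m; ΣW sinα = 227.5 kN/m
Resisting = 179.6 + 532.7·tan34.0° = 179.6 + 359.3 = 538.9 kN/m
FS = 538.9 / 227.5 = 2.369

FS = 2.37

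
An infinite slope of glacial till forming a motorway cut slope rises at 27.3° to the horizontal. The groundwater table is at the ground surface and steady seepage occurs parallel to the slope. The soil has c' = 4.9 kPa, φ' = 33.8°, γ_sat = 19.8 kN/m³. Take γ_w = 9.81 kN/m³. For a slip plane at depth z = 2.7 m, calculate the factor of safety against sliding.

FS = 0.88

With seepage parallel to the slope and the water table at the surface, the effective normal stress on the slip plane uses the buoyant unit weight γ' = γ_sat − γ_w while the driving shear stress uses γ_sat:
FS = [c' + γ' z cos²β tanφ'] / [γ_sat z sinβ cosβ]
γ' = 19.8 − 9.81 = 9.99 kN/m³
Numerator = 4.9 + 9.99·2.7·cos²27.3°·tan33.8° = 4.9 + 9.99·2.7·0.7896·0.6694 = 19.158 kPa
Denominator = 19.8·2.7·sin27.3°·cos27.3° = 19.8·2.7·0.4586·0.8886 = 21.788 kPa
FS = 19.158 / 21.788 = 0.879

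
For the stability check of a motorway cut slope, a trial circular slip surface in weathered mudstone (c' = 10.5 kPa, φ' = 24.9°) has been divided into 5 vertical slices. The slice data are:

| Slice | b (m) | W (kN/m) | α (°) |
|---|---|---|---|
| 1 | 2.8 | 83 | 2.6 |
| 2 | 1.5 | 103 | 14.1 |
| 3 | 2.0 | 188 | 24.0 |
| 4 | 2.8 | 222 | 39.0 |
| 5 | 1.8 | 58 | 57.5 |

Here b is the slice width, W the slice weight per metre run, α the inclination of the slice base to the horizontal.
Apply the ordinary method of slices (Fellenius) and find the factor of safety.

FS = 1.36

Ordinary method of slices: FS = Σ[c'·Δl_i + (W_i cosα_i)·tanφ'] / Σ W_i sinα_i, with Δl_i = b_i / cosα_i.
Slice 1: Δl = 2.8/cos2.6° = 2.803 m; N'_1 = 83·cos2.6° = 82.9; c'Δl = 29.43; W sinα = 3.8
Slice 2: Δl = 1.5/cos14.1° = 1.547 m; N'_2 = 103·cos14.1° = 99.9; c'Δl = 16.24; W sinα = 25.1
Slice 3: Δl = 2.0/cos24.0° = 2.189 m; N'_3 = 188·cos24.0° = 171.7; c'Δl = 22.99; W sinα = 76.5
Slice 4: Δl = 2.8/cos39.0° = 3.603 m; N'_4 = 222·cos39.0° = 172.5; c'Δl = 37.83; W sinα = 139.7
Slice 5: Δl = 1.8/cos57.5° = 3.350 m; N'_5 = 58·cos57.5° = 31.2; c'Δl = 35.18; W sinα = 48.9
Σc'Δl = 141.7 kN/m; ΣN' = 558.2 kN/m; ΣW sinα = 293.9 kN/m
Resisting = 141.7 + 558.2·tan24.9° = 141.7 + 259.1 = 400.8 kN/m
FS = 400.8 / 293.9 = 1.363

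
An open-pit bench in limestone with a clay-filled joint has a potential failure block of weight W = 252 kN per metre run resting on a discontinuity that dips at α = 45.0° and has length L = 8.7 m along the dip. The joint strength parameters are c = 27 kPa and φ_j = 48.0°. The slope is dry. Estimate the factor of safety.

FS = 2.43

Resolving the block weight along and normal to the plane and applying the Mohr–Coulomb strength on the joint:
N' = W cosα = 252·cos45.0° = 178.2 kN/m
Driving force T = W sinα = 252·sin45.0° = 178.2 kN/m
Resisting force R = c·L + N'·tanφ_j = 27·8.7 + 178.2·tan48.0° = 234.9 + 197.9 = 432.8 kN/m
FS = R / T = 432.8 / 178.2 = 2.429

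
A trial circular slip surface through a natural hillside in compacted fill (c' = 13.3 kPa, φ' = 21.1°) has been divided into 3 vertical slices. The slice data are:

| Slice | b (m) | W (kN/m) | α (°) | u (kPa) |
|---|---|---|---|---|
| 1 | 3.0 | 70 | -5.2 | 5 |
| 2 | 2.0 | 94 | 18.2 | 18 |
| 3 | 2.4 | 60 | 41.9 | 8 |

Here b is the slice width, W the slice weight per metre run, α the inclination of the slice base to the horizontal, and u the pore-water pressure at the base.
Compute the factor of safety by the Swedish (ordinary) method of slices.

FS = 2.52

Ordinary method of slices: FS = Σ[c'·Δl_i + (W_i cosα_i − u_i·Δl_i)·tanφ'] / Σ W_i sinα_i, with Δl_i = b_i / cosα_i.
Slice 1: Δl = 3.0/cos(-5.2°) = 3.012 m; N'_1 = 70·cos(-5.2°) − 5·3.012 = 54.6; c'Δl = 40.06; W sinα = -6.3
Slice 2: Δl = 2.0/cos18.2° = 2.105 m; N'_2 = 94·cos18.2° − 18·2.105 = 51.4; c'Δl = 28.00; W sinα = 29.4
Slice 3: Δl = 2.4/cos41.9° = 3.224 m; N'_3 = 60·cos41.9° − 8·3.224 = 18.9; c'Δl = 42.89; W sinα = 40.1
Σc'Δl = 111.0 kN/m; ΣN' = 124.9 kN/m; ΣW sinα = 63.1 kN/m
Resisting = 111.0 + 124.9·tan21.1° = 111.0 + 48.2 = 159.2 kN/m
FS = 159.2 / 63.1 = 2.523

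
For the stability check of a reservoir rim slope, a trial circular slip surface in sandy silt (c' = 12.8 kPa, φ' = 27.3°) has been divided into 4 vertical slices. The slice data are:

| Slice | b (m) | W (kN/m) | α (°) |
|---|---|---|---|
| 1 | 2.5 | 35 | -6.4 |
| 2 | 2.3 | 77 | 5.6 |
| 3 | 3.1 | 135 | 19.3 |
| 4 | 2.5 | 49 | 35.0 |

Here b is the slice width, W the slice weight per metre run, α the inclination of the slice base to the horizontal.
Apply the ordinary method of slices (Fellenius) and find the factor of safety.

Ordinary method of slices: FS = Σ[c'·Δl_i + (W_i cosα_i)·tanφ'] / Σ W_i sinα_i, with Δl_i = b_i / cosα_i.
Slice 1: Δl = 2.5/cos(-6.4°) = 2.516 m; N'_1 = 35·cos(-6.4°) = 34.8; c'Δl = 32.20; W sinα = -3.9
Slice 2: Δl = 2.3/cos5.6° = 2.311 m; N'_2 = 77·cos5.6° = 76.6; c'Δl = 29.58; W sinα = 7.5
Slice 3: Δl = 3.1/cos19.3° = 3.285 m; N'_3 = 135·cos19.3° = 127.4; c'Δl = 42.04; W sinα = 44.6
Slice 4: Δl = 2.5/cos35.0° = 3.052 m; N'_4 = 49·cos35.0° = 40.1; c'Δl = 39.06; W sinα = 28.1
Σc'Δl = 142.9 kN/m; ΣN' = 279.0 kN/m; ΣW sinα = 76.3 kN/m
Resisting = 142.9 + 279.0·tan27.3° = 142.9 + 144.0 = 286.9 kN/m
FS = 286.9 / 76.3 = 3.758

FS = 3.76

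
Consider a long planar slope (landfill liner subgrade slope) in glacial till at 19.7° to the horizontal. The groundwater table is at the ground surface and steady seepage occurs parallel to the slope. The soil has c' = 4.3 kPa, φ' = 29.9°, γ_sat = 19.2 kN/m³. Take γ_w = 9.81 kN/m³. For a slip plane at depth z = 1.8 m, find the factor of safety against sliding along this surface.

FS = 1.18

With seepage parallel to the slope and the water table at the surface, the effective normal stress on the slip plane uses the buoyant unit weight γ' = γ_sat − γ_w while the driving shear stress uses γ_sat:
FS = [c' + γ' z cos²β tanφ'] / [γ_sat z sinβ cosβ]
γ' = 19.2 − 9.81 = 9.39 kN/m³
Numerator = 4.3 + 9.39·1.8·cos²19.7°·tan29.9° = 4.3 + 9.39·1.8·0.8864·0.5750 = 12.915 kPa
Denominator = 19.2·1.8·sin19.7°·cos19.7° = 19.2·1.8·0.3371·0.9415 = 10.968 kPa
FS = 12.915 / 10.968 = 1.177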